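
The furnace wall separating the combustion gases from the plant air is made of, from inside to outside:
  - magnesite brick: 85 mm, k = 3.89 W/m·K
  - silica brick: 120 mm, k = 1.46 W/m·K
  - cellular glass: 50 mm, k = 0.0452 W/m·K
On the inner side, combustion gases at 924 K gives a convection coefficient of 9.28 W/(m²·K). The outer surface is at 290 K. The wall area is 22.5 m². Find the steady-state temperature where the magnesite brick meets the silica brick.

T ≈ 862 K

Treating each layer as a thermal resistance in series:
R_inner film = 1/(h_i·A) = 1/(9.28×22.5) = 0.004789 K/W
R_magnesite brick = L/(kA) = 0.085/(3.89×22.5) = 9.712×10^-4 K/W
R_silica brick = L/(kA) = 0.12/(1.46×22.5) = 0.003653 K/W
R_cellular glass = L/(kA) = 0.05/(0.0452×22.5) = 0.04916 K/W
R_total = 0.05858 K/W;  Q = ΔT/R_total = 634/0.05858 = 10820 W
T_interface = T_inner − Q·ΣR(inner→interface) = 924 − 10800×0.00576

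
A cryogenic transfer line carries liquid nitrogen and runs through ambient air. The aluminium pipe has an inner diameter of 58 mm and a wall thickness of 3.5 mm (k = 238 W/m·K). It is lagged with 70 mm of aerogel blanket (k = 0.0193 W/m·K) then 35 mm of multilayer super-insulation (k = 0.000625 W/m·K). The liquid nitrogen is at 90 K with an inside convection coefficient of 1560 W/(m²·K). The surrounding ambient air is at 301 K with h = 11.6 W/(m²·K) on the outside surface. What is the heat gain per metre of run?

q′ ≈ 2.5 W/m

Radial resistances (cylindrical: R_cond = ln(r_o/r_i)/(2πkL), R_conv = 1/(h·2πrL)):
R_inner film = 1/(h_i·2πr₁L) = 1/(1560×2π×0.029×1) = 0.003518 K/W
R_aluminium pipe wall = ln(32.5/29)/(2π×238×1) = 7.62×10^-5 K/W
R_aerogel blanket = ln(102.5/32.5)/(2π×0.0193×1) = 9.472 K/W
R_multilayer super-insulation = ln(137.5/102.5)/(2π×0.000625×1) = 74.81 K/W
R_outer film = 1/(h_o·2πr_oL) = 1/(11.6×2π×0.1375×1) = 0.09978 K/W
R_total = 84.38 K/W
Q = ΔT/R_total = 211/84.38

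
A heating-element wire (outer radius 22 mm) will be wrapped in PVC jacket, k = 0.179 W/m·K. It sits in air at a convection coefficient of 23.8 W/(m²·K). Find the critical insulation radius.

For a cylinder r_cr = k/h = 0.179/23.8
r_cr = 7.52 mm; since the bare radius (22 mm) is above r_cr, any added insulation will reduce heat loss.

r_cr ≈ 7.52 mm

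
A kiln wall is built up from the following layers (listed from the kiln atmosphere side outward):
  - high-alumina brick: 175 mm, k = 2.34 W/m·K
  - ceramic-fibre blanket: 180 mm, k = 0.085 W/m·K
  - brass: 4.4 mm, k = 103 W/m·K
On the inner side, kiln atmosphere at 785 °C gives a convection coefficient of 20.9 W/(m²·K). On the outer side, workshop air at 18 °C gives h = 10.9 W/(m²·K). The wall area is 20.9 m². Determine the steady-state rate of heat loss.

Q ≈ 6870 W

Series thermal resistances:
R_inner film = 1/(h_i·A) = 1/(20.9×20.9) = 0.002289 K/W
R_high-alumina brick = L/(kA) = 0.175/(2.34×20.9) = 0.003578 K/W
R_ceramic-fibre blanket = L/(kA) = 0.18/(0.085×20.9) = 0.1013 K/W
R_brass = L/(kA) = 0.0044/(103×20.9) = 2.044×10^-6 K/W
R_outer film = 1/(h_o·A) = 1/(10.9×20.9) = 0.00439 K/W
R_total = 0.1116 K/W
Q = ΔT / R_total = 767 / 0.1116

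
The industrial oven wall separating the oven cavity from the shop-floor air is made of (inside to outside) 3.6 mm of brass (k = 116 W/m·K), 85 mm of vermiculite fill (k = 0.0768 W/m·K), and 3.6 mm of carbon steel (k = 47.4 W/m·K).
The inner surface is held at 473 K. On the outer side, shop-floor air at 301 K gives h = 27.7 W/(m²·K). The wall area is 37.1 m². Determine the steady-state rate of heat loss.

Q ≈ 5580 W

Model the wall as resistances in series:
R_brass = L/(kA) = 0.0036/(116×37.1) = 8.365×10^-7 K/W
R_vermiculite fill = L/(kA) = 0.085/(0.0768×37.1) = 0.02983 K/W
R_carbon steel = L/(kA) = 0.0036/(47.4×37.1) = 2.047×10^-6 K/W
R_outer film = 1/(h_o·A) = 1/(27.7×37.1) = 9.731×10^-4 K/W
R_total = 0.03081 K/W
Q = ΔT / R_total = 172 / 0.03081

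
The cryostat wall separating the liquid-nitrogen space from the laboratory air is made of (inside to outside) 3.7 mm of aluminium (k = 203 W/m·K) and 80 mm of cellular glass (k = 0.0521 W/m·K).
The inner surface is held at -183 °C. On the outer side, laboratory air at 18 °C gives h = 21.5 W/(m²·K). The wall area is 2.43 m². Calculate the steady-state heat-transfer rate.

Q ≈ 309 W

Thermal resistances in series:
R_aluminium = L/(kA) = 0.0037/(203×2.43) = 7.501×10^-6 K/W
R_cellular glass = L/(kA) = 0.08/(0.0521×2.43) = 0.6319 K/W
R_outer film = 1/(h_o·A) = 1/(21.5×2.43) = 0.01914 K/W
R_total = 0.651 K/W
Q = ΔT / R_total = 201 / 0.651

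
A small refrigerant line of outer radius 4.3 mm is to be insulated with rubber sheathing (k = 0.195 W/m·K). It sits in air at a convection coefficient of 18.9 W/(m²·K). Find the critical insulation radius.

r_cr ≈ 10.3 mm

For a cylinder r_cr = k/h = 0.195/18.9
r_cr = 10.3 mm; since the bare radius (4.3 mm) is below r_cr, adding a thin layer of insulation will *increase* heat loss.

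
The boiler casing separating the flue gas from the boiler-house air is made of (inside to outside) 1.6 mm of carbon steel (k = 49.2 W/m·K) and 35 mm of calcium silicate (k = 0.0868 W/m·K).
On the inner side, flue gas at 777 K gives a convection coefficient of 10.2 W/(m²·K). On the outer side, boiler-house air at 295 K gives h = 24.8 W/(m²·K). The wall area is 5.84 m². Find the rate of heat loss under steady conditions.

Q ≈ 5200 W

Using the resistance-network approach (series):
R_inner film = 1/(h_i·A) = 1/(10.2×5.84) = 0.01679 K/W
R_carbon steel = L/(kA) = 0.0016/(49.2×5.84) = 5.569×10^-6 K/W
R_calcium silicate = L/(kA) = 0.035/(0.0868×5.84) = 0.06905 K/W
R_outer film = 1/(h_o·A) = 1/(24.8×5.84) = 0.006905 K/W
R_total = 0.09274 K/W
Q = ΔT / R_total = 482 / 0.09274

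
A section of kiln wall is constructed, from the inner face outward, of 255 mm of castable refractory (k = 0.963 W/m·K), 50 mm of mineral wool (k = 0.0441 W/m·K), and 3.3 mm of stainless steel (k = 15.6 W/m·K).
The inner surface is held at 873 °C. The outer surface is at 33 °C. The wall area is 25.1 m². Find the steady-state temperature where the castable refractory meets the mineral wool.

Series thermal resistances:
R_castable refractory = L/(kA) = 0.255/(0.963×25.1) = 0.01055 K/W
R_mineral wool = L/(kA) = 0.05/(0.0441×25.1) = 0.04517 K/W
R_stainless steel = L/(kA) = 0.0033/(15.6×25.1) = 8.428×10^-6 K/W
R_total = 0.05573 K/W;  Q = ΔT/R_total = 840/0.05573 = 15070 W
T_interface = T_inner − Q·ΣR(inner→interface) = 873 − 15100×0.01055

T ≈ 714 °C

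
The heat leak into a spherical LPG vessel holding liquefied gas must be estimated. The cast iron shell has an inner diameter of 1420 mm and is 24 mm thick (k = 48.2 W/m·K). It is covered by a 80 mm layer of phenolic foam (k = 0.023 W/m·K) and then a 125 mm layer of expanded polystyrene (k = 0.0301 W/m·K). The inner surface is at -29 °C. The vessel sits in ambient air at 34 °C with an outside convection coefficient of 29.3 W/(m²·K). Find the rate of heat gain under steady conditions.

Spherical conduction: R = (1/r_in − 1/r_out)/(4πk) per layer; series-sum.
R_cast iron shell = (1/0.71 − 1/0.734)/(4π×48.2) = 7.603×10^-5 K/W
R_phenolic foam = (1/0.734 − 1/0.814)/(4π×0.023) = 0.4633 K/W
R_expanded polystyrene = (1/0.814 − 1/0.939)/(4π×0.0301) = 0.4324 K/W
R_outer film = 1/(h·4πr_o²) = 1/(29.3×4π×0.939²) = 0.00308 K/W
R_total = 0.8988 K/W
Q = ΔT/R_total = 63/0.8988

Q ≈ 70.1 W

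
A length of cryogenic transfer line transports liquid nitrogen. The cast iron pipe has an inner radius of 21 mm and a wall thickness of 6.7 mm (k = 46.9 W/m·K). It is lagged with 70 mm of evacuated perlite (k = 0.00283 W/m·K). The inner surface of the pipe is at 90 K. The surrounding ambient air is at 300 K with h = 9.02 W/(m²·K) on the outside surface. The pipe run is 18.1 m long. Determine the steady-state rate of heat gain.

Q ≈ 53.5 W

Per-layer cylindrical resistances, series-summed:
R_cast iron pipe wall = ln(27.7/21)/(2π×46.9×18.1) = 5.192×10^-5 K/W
R_evacuated perlite = ln(97.7/27.7)/(2π×0.00283×18.1) = 3.916 K/W
R_outer film = 1/(h_o·2πr_oL) = 1/(9.02×2π×0.0977×18.1) = 0.009978 K/W
R_total = 3.926 K/W
Q = ΔT/R_total = 210/3.926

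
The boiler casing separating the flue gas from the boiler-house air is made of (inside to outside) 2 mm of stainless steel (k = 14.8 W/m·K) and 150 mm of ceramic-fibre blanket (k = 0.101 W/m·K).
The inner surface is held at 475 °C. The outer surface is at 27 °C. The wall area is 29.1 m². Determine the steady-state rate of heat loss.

Q ≈ 8780 W

Series thermal resistances:
R_stainless steel = L/(kA) = 0.002/(14.8×29.1) = 4.644×10^-6 K/W
R_ceramic-fibre blanket = L/(kA) = 0.15/(0.101×29.1) = 0.05104 K/W
R_total = 0.05104 K/W
Q = ΔT / R_total = 448 / 0.05104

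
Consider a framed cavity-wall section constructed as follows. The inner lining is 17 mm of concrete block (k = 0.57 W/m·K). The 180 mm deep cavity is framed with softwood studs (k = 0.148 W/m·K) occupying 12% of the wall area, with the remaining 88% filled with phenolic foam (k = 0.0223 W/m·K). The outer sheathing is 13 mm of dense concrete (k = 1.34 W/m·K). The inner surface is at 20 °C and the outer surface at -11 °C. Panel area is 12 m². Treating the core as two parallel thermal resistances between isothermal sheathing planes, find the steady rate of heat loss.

Sheathing layers in series; stud and cavity paths in parallel between them.
R_inner = 0.017/(0.57×12) = 0.002485 K/W
R_stud  = 0.18/(0.148×0.12×12) = 0.8446 K/W
R_cav   = 0.18/(0.0223×0.88×12) = 0.7644 K/W
1/R_core = 1/R_stud + 1/R_cav → R_core = 0.4012 K/W
R_outer = 0.013/(1.34×12) = 8.085×10^-4 K/W
R_total = 0.4045 K/W
Q = ΔT/R_total = 31/0.4045

Q ≈ 76.6 W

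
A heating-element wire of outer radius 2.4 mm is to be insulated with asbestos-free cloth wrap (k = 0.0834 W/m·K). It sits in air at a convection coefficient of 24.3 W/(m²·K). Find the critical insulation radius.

r_cr ≈ 3.43 mm

For a cylinder r_cr = k/h = 0.0834/24.3
r_cr = 3.43 mm; since the bare radius (2.4 mm) is below r_cr, adding a thin layer of insulation will *increase* heat loss.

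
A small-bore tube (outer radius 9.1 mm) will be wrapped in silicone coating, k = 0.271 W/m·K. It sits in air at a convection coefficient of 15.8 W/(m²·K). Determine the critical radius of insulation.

r_cr ≈ 17.2 mm

For a cylinder r_cr = k/h = 0.271/15.8
r_cr = 17.2 mm; since the bare radius (9.1 mm) is below r_cr, adding a thin layer of insulation will *increase* heat loss.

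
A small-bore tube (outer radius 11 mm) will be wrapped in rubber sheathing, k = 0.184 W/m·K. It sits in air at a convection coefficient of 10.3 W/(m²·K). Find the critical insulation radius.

r_cr ≈ 17.9 mm

For a cylinder r_cr = k/h = 0.184/10.3
r_cr = 17.9 mm; since the bare radius (11 mm) is below r_cr, adding a thin layer of insulation will *increase* heat loss.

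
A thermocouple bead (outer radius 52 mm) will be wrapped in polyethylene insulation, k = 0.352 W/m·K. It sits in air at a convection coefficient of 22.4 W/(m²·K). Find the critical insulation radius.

r_cr ≈ 31.4 mm

For a sphere r_cr = 2k/h = 2×0.352/22.4
r_cr = 31.4 mm; since the bare radius (52 mm) is above r_cr, any added insulation will reduce heat loss.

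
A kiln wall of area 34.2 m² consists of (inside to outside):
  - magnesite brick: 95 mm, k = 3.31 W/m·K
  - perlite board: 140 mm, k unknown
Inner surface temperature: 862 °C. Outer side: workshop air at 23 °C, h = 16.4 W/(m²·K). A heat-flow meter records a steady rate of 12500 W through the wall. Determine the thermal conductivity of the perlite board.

k ≈ 0.0635 W/(m·K)

Using the resistance-network approach (series):
R_magnesite brick = L/(kA) = 0.095/(3.31×34.2) = 8.392×10^-4 K/W
R_outer film = 1/(h_o·A) = 1/(16.4×34.2) = 0.001783 K/W
Sum of known resistances R_other = 0.002622 K/W
Total R = ΔT/Q = 839/12500 = 0.06712 K/W
R_perlite board = R_total − R_other = 0.0645 K/W
k = L/(R·A) = 0.14/(0.0645×34.2)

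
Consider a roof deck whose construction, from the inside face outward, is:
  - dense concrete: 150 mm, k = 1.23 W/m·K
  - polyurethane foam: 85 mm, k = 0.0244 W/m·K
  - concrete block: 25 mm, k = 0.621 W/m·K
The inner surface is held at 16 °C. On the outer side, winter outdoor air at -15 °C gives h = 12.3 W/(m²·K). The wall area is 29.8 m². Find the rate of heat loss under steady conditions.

Q ≈ 248 W

Model the wall as resistances in series:
R_dense concrete = L/(kA) = 0.15/(1.23×29.8) = 0.004092 K/W
R_polyurethane foam = L/(kA) = 0.085/(0.0244×29.8) = 0.1169 K/W
R_concrete block = L/(kA) = 0.025/(0.621×29.8) = 0.001351 K/W
R_outer film = 1/(h_o·A) = 1/(12.3×29.8) = 0.002728 K/W
R_total = 0.1251 K/W
Q = ΔT / R_total = 31 / 0.1251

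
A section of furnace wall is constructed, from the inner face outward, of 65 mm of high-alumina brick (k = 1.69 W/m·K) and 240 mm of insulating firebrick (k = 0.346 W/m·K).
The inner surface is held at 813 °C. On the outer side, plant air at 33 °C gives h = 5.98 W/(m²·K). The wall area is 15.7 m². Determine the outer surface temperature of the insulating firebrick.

Thermal resistances in series:
R_high-alumina brick = L/(kA) = 0.065/(1.69×15.7) = 0.00245 K/W
R_insulating firebrick = L/(kA) = 0.24/(0.346×15.7) = 0.04418 K/W
R_outer film = 1/(h_o·A) = 1/(5.98×15.7) = 0.01065 K/W
R_total = 0.05728 K/W;  Q = ΔT/R_total = 780/0.05728 = 13620 W
T_interface = T_inner − Q·ΣR(inner→interface) = 813 − 13600×0.04663

T ≈ 178 °C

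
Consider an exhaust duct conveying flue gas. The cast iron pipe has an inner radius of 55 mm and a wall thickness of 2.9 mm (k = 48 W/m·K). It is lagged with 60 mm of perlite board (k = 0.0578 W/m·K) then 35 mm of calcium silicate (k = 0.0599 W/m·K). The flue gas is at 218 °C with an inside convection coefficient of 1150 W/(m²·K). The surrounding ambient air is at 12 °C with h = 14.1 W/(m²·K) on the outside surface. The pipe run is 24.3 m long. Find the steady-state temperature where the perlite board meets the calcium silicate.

T ≈ 69.8 °C

Treating each annulus and film as a series resistance:
R_inner film = 1/(h_i·2πr₁L) = 1/(1150×2π×0.055×24.3) = 1.036×10^-4 K/W
R_cast iron pipe wall = ln(57.9/55)/(2π×48×24.3) = 7.011×10^-6 K/W
R_perlite board = ln(117.9/57.9)/(2π×0.0578×24.3) = 0.08058 K/W
R_calcium silicate = ln(152.9/117.9)/(2π×0.0599×24.3) = 0.02842 K/W
R_outer film = 1/(h_o·2πr_oL) = 1/(14.1×2π×0.1529×24.3) = 0.003038 K/W
R_total = 0.1122 K/W
Q = ΔT/R_total = 206/0.1122
Q = 1840 W
T_interface = T_inner − Q·ΣR(inner→interface) = 218 − 1840×0.08069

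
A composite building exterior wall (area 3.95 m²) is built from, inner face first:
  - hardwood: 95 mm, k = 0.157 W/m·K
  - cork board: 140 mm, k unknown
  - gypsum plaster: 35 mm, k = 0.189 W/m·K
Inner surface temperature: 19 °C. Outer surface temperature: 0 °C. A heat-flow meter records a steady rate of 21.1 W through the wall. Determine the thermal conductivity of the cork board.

k ≈ 0.0506 W/(m·K)

Thermal resistances in series:
R_hardwood = L/(kA) = 0.095/(0.157×3.95) = 0.1532 K/W
R_gypsum plaster = L/(kA) = 0.035/(0.189×3.95) = 0.04688 K/W
Sum of known resistances R_other = 0.2001 K/W
Total R = ΔT/Q = 19/21.1 = 0.9005 K/W
R_cork board = R_total − R_other = 0.7004 K/W
k = L/(R·A) = 0.14/(0.7004×3.95)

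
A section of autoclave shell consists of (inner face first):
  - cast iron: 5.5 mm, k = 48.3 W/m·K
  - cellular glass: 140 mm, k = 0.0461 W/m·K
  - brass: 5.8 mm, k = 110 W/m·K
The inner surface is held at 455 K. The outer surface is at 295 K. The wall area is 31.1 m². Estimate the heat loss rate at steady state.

Treating each layer as a thermal resistance in series:
R_cast iron = L/(kA) = 0.0055/(48.3×31.1) = 3.661×10^-6 K/W
R_cellular glass = L/(kA) = 0.14/(0.0461×31.1) = 0.09765 K/W
R_brass = L/(kA) = 0.0058/(110×31.1) = 1.695×10^-6 K/W
R_total = 0.09765 K/W
Q = ΔT / R_total = 160 / 0.09765

Q ≈ 1640 W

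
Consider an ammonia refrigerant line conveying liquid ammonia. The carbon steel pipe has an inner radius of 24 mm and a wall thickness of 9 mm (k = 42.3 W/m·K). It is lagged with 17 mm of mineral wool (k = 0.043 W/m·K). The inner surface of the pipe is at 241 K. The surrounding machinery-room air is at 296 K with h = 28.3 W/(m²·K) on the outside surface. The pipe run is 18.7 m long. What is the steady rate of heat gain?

Q ≈ 623 W

Radial resistances (cylindrical: R_cond = ln(r_o/r_i)/(2πkL), R_conv = 1/(h·2πrL)):
R_carbon steel pipe wall = ln(33/24)/(2π×42.3×18.7) = 6.407×10^-5 K/W
R_mineral wool = ln(50/33)/(2π×0.043×18.7) = 0.08224 K/W
R_outer film = 1/(h_o·2πr_oL) = 1/(28.3×2π×0.05×18.7) = 0.006015 K/W
R_total = 0.08832 K/W
Q = ΔT/R_total = 55/0.08832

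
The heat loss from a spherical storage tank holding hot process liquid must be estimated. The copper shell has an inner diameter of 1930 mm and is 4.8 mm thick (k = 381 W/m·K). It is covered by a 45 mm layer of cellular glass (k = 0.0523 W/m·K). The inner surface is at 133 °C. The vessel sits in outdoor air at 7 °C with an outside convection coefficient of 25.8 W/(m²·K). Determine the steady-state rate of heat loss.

Q ≈ 1740 W

For a spherical shell R = (1/r₁ − 1/r₂)/(4πk); film R = 1/(h·4πr²). In series:
R_copper shell = (1/0.965 − 1/0.9698)/(4π×381) = 1.071×10^-6 K/W
R_cellular glass = (1/0.9698 − 1/1.0148)/(4π×0.0523) = 0.06957 K/W
R_outer film = 1/(h·4πr_o²) = 1/(25.8×4π×1.0148²) = 0.002995 K/W
R_total = 0.07257 K/W
Q = ΔT/R_total = 126/0.07257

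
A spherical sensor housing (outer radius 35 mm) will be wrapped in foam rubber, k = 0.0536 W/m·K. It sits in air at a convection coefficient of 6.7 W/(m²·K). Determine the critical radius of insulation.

r_cr ≈ 16 mm

For a sphere r_cr = 2k/h = 2×0.0536/6.7
r_cr = 16 mm; since the bare radius (35 mm) is above r_cr, any added insulation will reduce heat loss.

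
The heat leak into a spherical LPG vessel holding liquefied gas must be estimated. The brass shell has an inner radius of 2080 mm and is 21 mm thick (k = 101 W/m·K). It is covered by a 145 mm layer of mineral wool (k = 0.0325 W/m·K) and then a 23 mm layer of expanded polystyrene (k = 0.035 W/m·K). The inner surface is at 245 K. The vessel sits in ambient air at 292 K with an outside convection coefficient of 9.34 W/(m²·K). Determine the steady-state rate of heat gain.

Each spherical layer contributes R = (1/r_i − 1/r_o)/(4πk):
R_brass shell = (1/2.08 − 1/2.101)/(4π×101) = 3.786×10^-6 K/W
R_mineral wool = (1/2.101 − 1/2.246)/(4π×0.0325) = 0.07524 K/W
R_expanded polystyrene = (1/2.246 − 1/2.269)/(4π×0.035) = 0.01026 K/W
R_outer film = 1/(h·4πr_o²) = 1/(9.34×4π×2.269²) = 0.001655 K/W
R_total = 0.08716 K/W
Q = ΔT/R_total = 47/0.08716

Q ≈ 539 W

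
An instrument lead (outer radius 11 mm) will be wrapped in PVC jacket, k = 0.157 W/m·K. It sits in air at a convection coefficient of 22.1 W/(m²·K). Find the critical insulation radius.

For a cylinder r_cr = k/h = 0.157/22.1
r_cr = 7.1 mm; since the bare radius (11 mm) is above r_cr, any added insulation will reduce heat loss.

r_cr ≈ 7.1 mm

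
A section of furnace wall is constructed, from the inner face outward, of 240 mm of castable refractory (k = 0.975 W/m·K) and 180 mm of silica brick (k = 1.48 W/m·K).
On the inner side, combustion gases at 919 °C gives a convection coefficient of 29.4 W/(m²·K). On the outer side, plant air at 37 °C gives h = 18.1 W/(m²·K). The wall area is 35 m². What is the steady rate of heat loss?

Using the resistance-network approach (series):
R_inner film = 1/(h_i·A) = 1/(29.4×35) = 9.718×10^-4 K/W
R_castable refractory = L/(kA) = 0.24/(0.975×35) = 0.007033 K/W
R_silica brick = L/(kA) = 0.18/(1.48×35) = 0.003475 K/W
R_outer film = 1/(h_o·A) = 1/(18.1×35) = 0.001579 K/W
R_total = 0.01306 K/W
Q = ΔT / R_total = 882 / 0.01306

Q ≈ 67500 W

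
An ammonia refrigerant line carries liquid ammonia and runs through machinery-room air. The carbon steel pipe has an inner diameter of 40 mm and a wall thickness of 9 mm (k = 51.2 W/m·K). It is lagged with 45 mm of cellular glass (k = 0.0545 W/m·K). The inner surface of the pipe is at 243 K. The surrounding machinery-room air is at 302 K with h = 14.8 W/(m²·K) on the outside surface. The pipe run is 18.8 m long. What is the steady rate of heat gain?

Cylindrical conduction, so R = ln(r₂/r₁)/(2πkL) per layer, in series:
R_carbon steel pipe wall = ln(29/20)/(2π×51.2×18.8) = 6.144×10^-5 K/W
R_cellular glass = ln(74/29)/(2π×0.0545×18.8) = 0.1455 K/W
R_outer film = 1/(h_o·2πr_oL) = 1/(14.8×2π×0.074×18.8) = 0.00773 K/W
R_total = 0.1533 K/W
Q = ΔT/R_total = 59/0.1533

Q ≈ 385 W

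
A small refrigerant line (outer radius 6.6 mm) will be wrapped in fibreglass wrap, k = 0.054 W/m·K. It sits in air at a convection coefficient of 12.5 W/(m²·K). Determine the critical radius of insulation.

r_cr ≈ 4.32 mm

For a cylinder r_cr = k/h = 0.054/12.5
r_cr = 4.32 mm; since the bare radius (6.6 mm) is above r_cr, any added insulation will reduce heat loss.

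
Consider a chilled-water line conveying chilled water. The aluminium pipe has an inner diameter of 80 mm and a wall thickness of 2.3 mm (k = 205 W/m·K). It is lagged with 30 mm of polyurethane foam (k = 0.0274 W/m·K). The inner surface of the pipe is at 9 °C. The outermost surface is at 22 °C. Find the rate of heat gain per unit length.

Cylindrical conduction, so R = ln(r₂/r₁)/(2πkL) per layer, in series:
R_aluminium pipe wall = ln(42.3/40)/(2π×205×1) = 4.34×10^-5 K/W
R_polyurethane foam = ln(72.3/42.3)/(2π×0.0274×1) = 3.114 K/W
R_total = 3.114 K/W
Q = ΔT/R_total = 13/3.114

q′ ≈ 4.18 W/m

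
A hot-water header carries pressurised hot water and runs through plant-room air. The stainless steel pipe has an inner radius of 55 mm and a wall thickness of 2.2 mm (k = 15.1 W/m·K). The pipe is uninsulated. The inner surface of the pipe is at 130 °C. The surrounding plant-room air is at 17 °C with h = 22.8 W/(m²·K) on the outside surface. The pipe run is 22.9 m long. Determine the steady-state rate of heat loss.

Per-layer cylindrical resistances, series-summed:
R_stainless steel pipe wall = ln(57.2/55)/(2π×15.1×22.9) = 1.805×10^-5 K/W
R_outer film = 1/(h_o·2πr_oL) = 1/(22.8×2π×0.0572×22.9) = 0.005329 K/W
R_total = 0.005347 K/W
Q = ΔT/R_total = 113/0.005347

Q ≈ 21100 W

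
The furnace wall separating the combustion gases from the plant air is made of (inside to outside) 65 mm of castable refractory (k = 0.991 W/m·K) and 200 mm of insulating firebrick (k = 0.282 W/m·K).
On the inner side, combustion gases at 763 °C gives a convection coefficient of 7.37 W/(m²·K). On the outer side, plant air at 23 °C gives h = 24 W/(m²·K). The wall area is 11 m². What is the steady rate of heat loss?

Q ≈ 8550 W

Using the resistance-network approach (series):
R_inner film = 1/(h_i·A) = 1/(7.37×11) = 0.01234 K/W
R_castable refractory = L/(kA) = 0.065/(0.991×11) = 0.005963 K/W
R_insulating firebrick = L/(kA) = 0.2/(0.282×11) = 0.06447 K/W
R_outer film = 1/(h_o·A) = 1/(24×11) = 0.003788 K/W
R_total = 0.08656 K/W
Q = ΔT / R_total = 740 / 0.08656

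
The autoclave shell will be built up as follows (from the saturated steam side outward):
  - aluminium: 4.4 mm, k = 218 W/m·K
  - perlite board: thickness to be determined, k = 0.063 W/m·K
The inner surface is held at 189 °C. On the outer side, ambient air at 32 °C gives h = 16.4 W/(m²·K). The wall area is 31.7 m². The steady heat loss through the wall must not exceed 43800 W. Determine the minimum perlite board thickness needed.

Thermal resistances in series:
R_aluminium = L/(kA) = 0.0044/(218×31.7) = 6.367×10^-7 K/W
R_outer film = 1/(h_o·A) = 1/(16.4×31.7) = 0.001924 K/W
Sum of the known resistances R_other = 0.001924 K/W
Required total resistance R_tot = ΔT/Q_allow = 157/43800 = 0.003584 K/W
R_perlite board = R_tot − R_other = 0.00166 K/W
L = R·k·A = 0.00166×0.063×31.7

L ≈ 3.32 mm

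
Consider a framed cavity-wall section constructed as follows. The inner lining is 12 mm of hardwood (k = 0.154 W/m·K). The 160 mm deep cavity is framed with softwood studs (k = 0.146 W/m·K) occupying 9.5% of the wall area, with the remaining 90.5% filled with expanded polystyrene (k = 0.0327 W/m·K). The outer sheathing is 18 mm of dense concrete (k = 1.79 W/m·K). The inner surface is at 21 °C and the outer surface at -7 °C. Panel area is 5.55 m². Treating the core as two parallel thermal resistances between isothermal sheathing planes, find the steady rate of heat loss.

Q ≈ 41.2 W

Sheathing layers in series; stud and cavity paths in parallel between them.
R_inner = 0.012/(0.154×5.55) = 0.01404 K/W
R_stud  = 0.16/(0.146×0.095×5.55) = 2.079 K/W
R_cav   = 0.16/(0.0327×0.905×5.55) = 0.9742 K/W
1/R_core = 1/R_stud + 1/R_cav → R_core = 0.6633 K/W
R_outer = 0.018/(1.79×5.55) = 0.001812 K/W
R_total = 0.6791 K/W
Q = ΔT/R_total = 28/0.6791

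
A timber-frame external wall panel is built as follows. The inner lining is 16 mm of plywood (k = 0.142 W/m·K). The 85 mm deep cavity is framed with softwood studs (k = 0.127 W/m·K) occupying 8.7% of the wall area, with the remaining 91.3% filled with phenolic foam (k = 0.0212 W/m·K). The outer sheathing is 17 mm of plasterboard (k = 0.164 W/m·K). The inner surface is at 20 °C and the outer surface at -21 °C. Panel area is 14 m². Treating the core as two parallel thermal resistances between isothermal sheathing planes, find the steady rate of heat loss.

Q ≈ 191 W

Sheathing layers in series; stud and cavity paths in parallel between them.
R_inner = 0.016/(0.142×14) = 0.008048 K/W
R_stud  = 0.085/(0.127×0.087×14) = 0.5495 K/W
R_cav   = 0.085/(0.0212×0.913×14) = 0.3137 K/W
1/R_core = 1/R_stud + 1/R_cav → R_core = 0.1997 K/W
R_outer = 0.017/(0.164×14) = 0.007404 K/W
R_total = 0.2151 K/W
Q = ΔT/R_total = 41/0.2151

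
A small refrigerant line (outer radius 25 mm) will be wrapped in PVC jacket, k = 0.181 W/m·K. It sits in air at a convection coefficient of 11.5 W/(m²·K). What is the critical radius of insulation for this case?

r_cr ≈ 15.7 mm

For a cylinder r_cr = k/h = 0.181/11.5
r_cr = 15.7 mm; since the bare radius (25 mm) is above r_cr, any added insulation will reduce heat loss.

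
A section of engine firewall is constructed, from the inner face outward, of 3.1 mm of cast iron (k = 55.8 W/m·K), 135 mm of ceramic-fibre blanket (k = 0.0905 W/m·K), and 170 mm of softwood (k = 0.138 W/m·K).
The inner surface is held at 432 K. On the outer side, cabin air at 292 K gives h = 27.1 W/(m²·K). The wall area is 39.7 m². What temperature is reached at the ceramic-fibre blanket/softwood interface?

T ≈ 356 K

Treating each layer as a thermal resistance in series:
R_cast iron = L/(kA) = 0.0031/(55.8×39.7) = 1.399×10^-6 K/W
R_ceramic-fibre blanket = L/(kA) = 0.135/(0.0905×39.7) = 0.03757 K/W
R_softwood = L/(kA) = 0.17/(0.138×39.7) = 0.03103 K/W
R_outer film = 1/(h_o·A) = 1/(27.1×39.7) = 9.295×10^-4 K/W
R_total = 0.06954 K/W;  Q = ΔT/R_total = 140/0.06954 = 2013 W
T_interface = T_inner − Q·ΣR(inner→interface) = 432 − 2010×0.03758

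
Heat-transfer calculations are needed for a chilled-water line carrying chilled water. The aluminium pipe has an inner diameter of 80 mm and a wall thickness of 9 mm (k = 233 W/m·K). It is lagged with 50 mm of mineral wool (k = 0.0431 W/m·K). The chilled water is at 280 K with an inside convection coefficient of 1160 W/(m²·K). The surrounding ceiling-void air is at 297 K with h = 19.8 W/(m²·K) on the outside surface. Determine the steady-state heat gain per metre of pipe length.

Radial resistances (cylindrical: R_cond = ln(r_o/r_i)/(2πkL), R_conv = 1/(h·2πrL)):
R_inner film = 1/(h_i·2πr₁L) = 1/(1160×2π×0.04×1) = 0.00343 K/W
R_aluminium pipe wall = ln(49/40)/(2π×233×1) = 1.386×10^-4 K/W
R_mineral wool = ln(99/49)/(2π×0.0431×1) = 2.597 K/W
R_outer film = 1/(h_o·2πr_oL) = 1/(19.8×2π×0.099×1) = 0.08119 K/W
R_total = 2.682 K/W
Q = ΔT/R_total = 17/2.682

q′ ≈ 6.34 W/m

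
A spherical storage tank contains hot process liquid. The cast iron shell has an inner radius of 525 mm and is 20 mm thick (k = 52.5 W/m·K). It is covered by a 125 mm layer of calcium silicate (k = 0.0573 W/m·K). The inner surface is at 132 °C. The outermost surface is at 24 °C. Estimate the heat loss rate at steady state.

Q ≈ 227 W

Radial (spherical) resistances in series:
R_cast iron shell = (1/0.525 − 1/0.545)/(4π×52.5) = 1.06×10^-4 K/W
R_calcium silicate = (1/0.545 − 1/0.67)/(4π×0.0573) = 0.4754 K/W
R_total = 0.4755 K/W
Q = ΔT/R_total = 108/0.4755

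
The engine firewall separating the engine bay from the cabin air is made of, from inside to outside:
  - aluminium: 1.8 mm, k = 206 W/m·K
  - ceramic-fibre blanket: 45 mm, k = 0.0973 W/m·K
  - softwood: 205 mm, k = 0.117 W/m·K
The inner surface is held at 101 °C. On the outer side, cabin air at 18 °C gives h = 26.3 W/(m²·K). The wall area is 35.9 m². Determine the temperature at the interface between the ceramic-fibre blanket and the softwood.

Treating each layer as a thermal resistance in series:
R_aluminium = L/(kA) = 0.0018/(206×35.9) = 2.434×10^-7 K/W
R_ceramic-fibre blanket = L/(kA) = 0.045/(0.0973×35.9) = 0.01288 K/W
R_softwood = L/(kA) = 0.205/(0.117×35.9) = 0.04881 K/W
R_outer film = 1/(h_o·A) = 1/(26.3×35.9) = 0.001059 K/W
R_total = 0.06275 K/W;  Q = ΔT/R_total = 83/0.06275 = 1323 W
T_interface = T_inner − Q·ΣR(inner→interface) = 101 − 1320×0.01288

T ≈ 84 °C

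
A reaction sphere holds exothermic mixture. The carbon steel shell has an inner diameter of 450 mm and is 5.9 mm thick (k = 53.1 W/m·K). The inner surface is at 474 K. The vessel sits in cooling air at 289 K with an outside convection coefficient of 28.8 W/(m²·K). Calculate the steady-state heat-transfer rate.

Q ≈ 3560 W

Spherical conduction: R = (1/r_in − 1/r_out)/(4πk) per layer; series-sum.
R_carbon steel shell = (1/0.225 − 1/0.2309)/(4π×53.1) = 1.702×10^-4 K/W
R_outer film = 1/(h·4πr_o²) = 1/(28.8×4π×0.2309²) = 0.05183 K/W
R_total = 0.052 K/W
Q = ΔT/R_total = 185/0.052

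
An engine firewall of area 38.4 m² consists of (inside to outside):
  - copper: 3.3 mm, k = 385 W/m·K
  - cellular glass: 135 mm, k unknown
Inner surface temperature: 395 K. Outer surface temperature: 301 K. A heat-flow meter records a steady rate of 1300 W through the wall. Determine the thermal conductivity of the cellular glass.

Using the resistance-network approach (series):
R_copper = L/(kA) = 0.0033/(385×38.4) = 2.232×10^-7 K/W
Sum of known resistances R_other = 2.232×10^-7 K/W
Total R = ΔT/Q = 94/1300 = 0.07231 K/W
R_cellular glass = R_total − R_other = 0.07231 K/W
k = L/(R·A) = 0.135/(0.07231×38.4)

k ≈ 0.0486 W/(m·K)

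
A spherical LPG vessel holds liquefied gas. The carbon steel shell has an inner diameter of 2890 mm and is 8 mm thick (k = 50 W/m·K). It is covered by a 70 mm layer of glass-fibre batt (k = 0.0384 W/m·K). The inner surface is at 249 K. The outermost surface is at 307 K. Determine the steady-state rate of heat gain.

Each spherical layer contributes R = (1/r_i − 1/r_o)/(4πk):
R_carbon steel shell = (1/1.445 − 1/1.453)/(4π×50) = 6.064×10^-6 K/W
R_glass-fibre batt = (1/1.453 − 1/1.523)/(4π×0.0384) = 0.06555 K/W
R_total = 0.06556 K/W
Q = ΔT/R_total = 58/0.06556

Q ≈ 885 W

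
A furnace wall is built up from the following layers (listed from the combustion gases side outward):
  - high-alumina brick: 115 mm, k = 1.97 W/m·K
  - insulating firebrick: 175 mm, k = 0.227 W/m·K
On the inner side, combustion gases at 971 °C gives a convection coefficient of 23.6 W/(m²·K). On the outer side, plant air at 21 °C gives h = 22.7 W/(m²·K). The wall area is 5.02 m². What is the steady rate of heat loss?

Model the wall as resistances in series:
R_inner film = 1/(h_i·A) = 1/(23.6×5.02) = 0.008441 K/W
R_high-alumina brick = L/(kA) = 0.115/(1.97×5.02) = 0.01163 K/W
R_insulating firebrick = L/(kA) = 0.175/(0.227×5.02) = 0.1536 K/W
R_outer film = 1/(h_o·A) = 1/(22.7×5.02) = 0.008775 K/W
R_total = 0.1824 K/W
Q = ΔT / R_total = 950 / 0.1824

Q ≈ 5210 W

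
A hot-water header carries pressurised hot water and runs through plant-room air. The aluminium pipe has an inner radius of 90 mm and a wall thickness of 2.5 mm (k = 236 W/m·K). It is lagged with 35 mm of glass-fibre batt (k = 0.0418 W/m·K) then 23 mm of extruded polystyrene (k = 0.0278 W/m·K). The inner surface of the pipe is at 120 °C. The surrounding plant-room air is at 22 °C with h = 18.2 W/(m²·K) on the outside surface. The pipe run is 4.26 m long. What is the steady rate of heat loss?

For a radial system each layer contributes R = ln(r_out/r_in)/(2πkL); films add R = 1/(hA).
R_aluminium pipe wall = ln(92.5/90)/(2π×236×4.26) = 4.337×10^-6 K/W
R_glass-fibre batt = ln(127.5/92.5)/(2π×0.0418×4.26) = 0.2868 K/W
R_extruded polystyrene = ln(150.5/127.5)/(2π×0.0278×4.26) = 0.2229 K/W
R_outer film = 1/(h_o·2πr_oL) = 1/(18.2×2π×0.1505×4.26) = 0.01364 K/W
R_total = 0.5233 K/W
Q = ΔT/R_total = 98/0.5233

Q ≈ 187 W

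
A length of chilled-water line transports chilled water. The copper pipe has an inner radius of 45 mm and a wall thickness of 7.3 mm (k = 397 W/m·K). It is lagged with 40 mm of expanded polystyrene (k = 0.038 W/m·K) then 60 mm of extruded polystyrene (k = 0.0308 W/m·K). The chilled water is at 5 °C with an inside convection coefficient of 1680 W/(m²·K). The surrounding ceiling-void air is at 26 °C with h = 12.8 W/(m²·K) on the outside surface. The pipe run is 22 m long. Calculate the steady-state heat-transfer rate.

Radial resistances (cylindrical: R_cond = ln(r_o/r_i)/(2πkL), R_conv = 1/(h·2πrL)):
R_inner film = 1/(h_i·2πr₁L) = 1/(1680×2π×0.045×22) = 9.569×10^-5 K/W
R_copper pipe wall = ln(52.3/45)/(2π×397×22) = 2.739×10^-6 K/W
R_expanded polystyrene = ln(92.3/52.3)/(2π×0.038×22) = 0.1081 K/W
R_extruded polystyrene = ln(152.3/92.3)/(2π×0.0308×22) = 0.1176 K/W
R_outer film = 1/(h_o·2πr_oL) = 1/(12.8×2π×0.1523×22) = 0.003711 K/W
R_total = 0.2296 K/W
Q = ΔT/R_total = 21/0.2296

Q ≈ 91.5 W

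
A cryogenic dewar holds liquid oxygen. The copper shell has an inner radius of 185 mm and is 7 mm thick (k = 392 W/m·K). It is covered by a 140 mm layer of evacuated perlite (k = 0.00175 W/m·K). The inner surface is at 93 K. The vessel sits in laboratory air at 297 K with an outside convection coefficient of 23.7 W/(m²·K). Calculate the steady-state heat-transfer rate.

Q ≈ 2.04 W

Spherical conduction: R = (1/r_in − 1/r_out)/(4πk) per layer; series-sum.
R_copper shell = (1/0.185 − 1/0.192)/(4π×392) = 4.001×10^-5 K/W
R_evacuated perlite = (1/0.192 − 1/0.332)/(4π×0.00175) = 99.87 K/W
R_outer film = 1/(h·4πr_o²) = 1/(23.7×4π×0.332²) = 0.03046 K/W
R_total = 99.9 K/W
Q = ΔT/R_total = 204/99.9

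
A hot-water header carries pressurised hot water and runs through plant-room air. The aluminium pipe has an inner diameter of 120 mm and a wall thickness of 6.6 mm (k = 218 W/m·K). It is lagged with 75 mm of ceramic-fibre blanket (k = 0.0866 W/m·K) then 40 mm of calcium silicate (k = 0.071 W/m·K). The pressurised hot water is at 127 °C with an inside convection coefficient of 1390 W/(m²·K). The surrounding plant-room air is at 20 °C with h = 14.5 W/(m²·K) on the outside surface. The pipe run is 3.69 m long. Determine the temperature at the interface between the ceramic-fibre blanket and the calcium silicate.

Per-layer cylindrical resistances, series-summed:
R_inner film = 1/(h_i·2πr₁L) = 1/(1390×2π×0.06×3.69) = 5.172×10^-4 K/W
R_aluminium pipe wall = ln(66.6/60)/(2π×218×3.69) = 2.065×10^-5 K/W
R_ceramic-fibre blanket = ln(141.6/66.6)/(2π×0.0866×3.69) = 0.3757 K/W
R_calcium silicate = ln(181.6/141.6)/(2π×0.071×3.69) = 0.1511 K/W
R_outer film = 1/(h_o·2πr_oL) = 1/(14.5×2π×0.1816×3.69) = 0.01638 K/W
R_total = 0.5437 K/W
Q = ΔT/R_total = 107/0.5437
Q = 197 W
T_interface = T_inner − Q·ΣR(inner→interface) = 127 − 197×0.3762

T ≈ 53 °C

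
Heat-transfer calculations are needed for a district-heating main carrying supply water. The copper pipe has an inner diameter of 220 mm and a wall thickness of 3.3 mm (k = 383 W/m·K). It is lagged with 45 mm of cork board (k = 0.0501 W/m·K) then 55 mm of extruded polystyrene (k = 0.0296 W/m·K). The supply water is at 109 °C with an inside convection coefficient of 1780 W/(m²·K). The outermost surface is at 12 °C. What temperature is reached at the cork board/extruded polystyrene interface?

For a radial system each layer contributes R = ln(r_out/r_in)/(2πkL); films add R = 1/(hA).
R_inner film = 1/(h_i·2πr₁L) = 1/(1780×2π×0.11×1) = 8.128×10^-4 K/W
R_copper pipe wall = ln(113.3/110)/(2π×383×1) = 1.228×10^-5 K/W
R_cork board = ln(158.3/113.3)/(2π×0.0501×1) = 1.062 K/W
R_extruded polystyrene = ln(213.3/158.3)/(2π×0.0296×1) = 1.603 K/W
R_total = 2.667 K/W
Q = ΔT/R_total = 97/2.667
Q = 36.4 W/m
T_interface = T_inner − Q·ΣR(inner→interface) = 109 − 36.4×1.063

T ≈ 70.3 °C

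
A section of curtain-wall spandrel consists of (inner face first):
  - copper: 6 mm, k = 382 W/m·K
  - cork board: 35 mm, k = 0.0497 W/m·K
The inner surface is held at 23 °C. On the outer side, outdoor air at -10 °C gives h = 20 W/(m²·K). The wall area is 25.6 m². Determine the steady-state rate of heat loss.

Series thermal resistances:
R_copper = L/(kA) = 0.006/(382×25.6) = 6.135×10^-7 K/W
R_cork board = L/(kA) = 0.035/(0.0497×25.6) = 0.02751 K/W
R_outer film = 1/(h_o·A) = 1/(20×25.6) = 0.001953 K/W
R_total = 0.02946 K/W
Q = ΔT / R_total = 33 / 0.02946

Q ≈ 1120 W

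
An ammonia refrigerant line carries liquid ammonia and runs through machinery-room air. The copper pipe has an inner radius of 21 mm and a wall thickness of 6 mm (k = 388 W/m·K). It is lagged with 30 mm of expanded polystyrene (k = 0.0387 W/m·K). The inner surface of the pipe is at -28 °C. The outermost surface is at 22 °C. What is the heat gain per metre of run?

Radial resistances (cylindrical: R_cond = ln(r_o/r_i)/(2πkL), R_conv = 1/(h·2πrL)):
R_copper pipe wall = ln(27/21)/(2π×388×1) = 1.031×10^-4 K/W
R_expanded polystyrene = ln(57/27)/(2π×0.0387×1) = 3.073 K/W
R_total = 3.073 K/W
Q = ΔT/R_total = 50/3.073

q′ ≈ 16.3 W/m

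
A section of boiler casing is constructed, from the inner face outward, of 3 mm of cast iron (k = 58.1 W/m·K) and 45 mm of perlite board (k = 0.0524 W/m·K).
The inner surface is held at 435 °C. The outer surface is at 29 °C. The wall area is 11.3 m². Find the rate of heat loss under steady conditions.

Q ≈ 5340 W

Model the wall as resistances in series:
R_cast iron = L/(kA) = 0.003/(58.1×11.3) = 4.569×10^-6 K/W
R_perlite board = L/(kA) = 0.045/(0.0524×11.3) = 0.076 K/W
R_total = 0.076 K/W
Q = ΔT / R_total = 406 / 0.076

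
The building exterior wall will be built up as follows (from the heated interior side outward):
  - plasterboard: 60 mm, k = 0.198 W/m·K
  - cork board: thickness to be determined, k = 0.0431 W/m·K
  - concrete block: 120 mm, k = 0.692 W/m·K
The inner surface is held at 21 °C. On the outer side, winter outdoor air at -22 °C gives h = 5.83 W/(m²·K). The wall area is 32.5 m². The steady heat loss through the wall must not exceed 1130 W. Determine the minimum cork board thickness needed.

Series thermal resistances:
R_plasterboard = L/(kA) = 0.06/(0.198×32.5) = 0.009324 K/W
R_concrete block = L/(kA) = 0.12/(0.692×32.5) = 0.005336 K/W
R_outer film = 1/(h_o·A) = 1/(5.83×32.5) = 0.005278 K/W
Sum of the known resistances R_other = 0.01994 K/W
Required total resistance R_tot = ΔT/Q_allow = 43/1130 = 0.03805 K/W
R_cork board = R_tot − R_other = 0.01812 K/W
L = R·k·A = 0.01812×0.0431×32.5

L ≈ 25.4 mm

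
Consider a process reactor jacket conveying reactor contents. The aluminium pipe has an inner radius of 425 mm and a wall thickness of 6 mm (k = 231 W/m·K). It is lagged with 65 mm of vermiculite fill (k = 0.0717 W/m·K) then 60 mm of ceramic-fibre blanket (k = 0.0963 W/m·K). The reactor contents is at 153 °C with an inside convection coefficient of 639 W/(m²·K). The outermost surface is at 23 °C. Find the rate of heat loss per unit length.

Treating each annulus and film as a series resistance:
R_inner film = 1/(h_i·2πr₁L) = 1/(639×2π×0.425×1) = 5.86×10^-4 K/W
R_aluminium pipe wall = ln(431/425)/(2π×231×1) = 9.659×10^-6 K/W
R_vermiculite fill = ln(496/431)/(2π×0.0717×1) = 0.3118 K/W
R_ceramic-fibre blanket = ln(556/496)/(2π×0.0963×1) = 0.1887 K/W
R_total = 0.5011 K/W
Q = ΔT/R_total = 130/0.5011

q′ ≈ 259 W/m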